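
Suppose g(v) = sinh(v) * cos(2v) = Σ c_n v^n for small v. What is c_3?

-11/6

Expand each factor separately, then convolve coefficients.
g(0) = 0
g′(0) = 1
g′′(0) = 0
g′′′(0) = -11
Then c_k = g^(k)(0)/k! gives each Taylor coefficient.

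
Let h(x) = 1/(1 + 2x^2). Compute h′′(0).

-4

The coefficient of x^2 in the expansion is -2, so h′′(0) = 2! * (-2) = -4.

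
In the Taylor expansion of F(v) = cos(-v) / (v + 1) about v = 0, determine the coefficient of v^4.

Use 1/(1 - r) = Σ r^k on the denominator, then take the Cauchy product.
F(0) = 1
F′(0) = -1
F′′(0) = 1
F′′′(0) = -3
F^(4)(0) = 13
Dividing each by k! gives the coefficients c_0, ..., c_4.

13/24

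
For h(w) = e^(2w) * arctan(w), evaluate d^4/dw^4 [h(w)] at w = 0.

16

Take the Cauchy product of the two expansions.
From the series, [w^4] h = 2/3; multiply by 4! = 24 to get 16.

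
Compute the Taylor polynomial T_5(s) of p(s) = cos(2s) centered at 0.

2*s^4/3 - 2*s^2 + 1

p(0) = 1
p′(0) = 0
p′′(0) = -4
p′′′(0) = 0
p^(4)(0) = 16
p^(5)(0) = 0
Dividing each by k! gives the coefficients c_0, ..., c_5.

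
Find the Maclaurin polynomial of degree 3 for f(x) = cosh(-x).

x^2/2 + 1

f(0) = 1
f′(0) = 0
f′′(0) = 1
f′′′(0) = 0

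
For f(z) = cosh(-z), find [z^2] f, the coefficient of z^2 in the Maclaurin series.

Use the known series and substitute for the argument.
[z^0] = 1;  [z^1] = 0;  [z^2] = 1/2.

1/2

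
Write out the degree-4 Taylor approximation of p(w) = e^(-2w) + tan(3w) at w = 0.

Combine the two series term by term.
[w^0] = 1;  [w^1] = 1;  [w^2] = 2;  [w^3] = 23/3;  [w^4] = 2/3.

2*w^4/3 + 23*w^3/3 + 2*w^2 + w + 1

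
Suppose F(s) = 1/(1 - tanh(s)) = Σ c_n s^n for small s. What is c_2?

1

Let u equal the inner series; expand the outer function in u and truncate.
F(0) = 1
F′(0) = 1
F′′(0) = 2
The Taylor polynomial is Σ F^(k)(0)/k! · s^k.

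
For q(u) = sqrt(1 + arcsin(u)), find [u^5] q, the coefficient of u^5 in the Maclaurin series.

Compose series: expand the inner function first, then feed it into the outer expansion.
q(0) = 1
q′(0) = 1/2
q′′(0) = -1/4
q′′′(0) = 7/8
q^(4)(0) = -31/16
q^(5)(0) = 369/32
So c_5 = q^(5)(0)/5! = 123/1280.

123/1280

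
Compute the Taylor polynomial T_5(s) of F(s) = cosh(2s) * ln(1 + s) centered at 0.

23*s^5/15 - 5*s^4/4 + 7*s^3/3 - s^2/2 + s

Multiply the two series term by term and collect like powers.
F(0) = 0
F′(0) = 1
F′′(0) = -1
F′′′(0) = 14
F^(4)(0) = -30
F^(5)(0) = 184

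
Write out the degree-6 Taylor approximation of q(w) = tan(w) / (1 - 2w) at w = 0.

Multiply the two series term by term and collect like powers.
[w^0] = 0;  [w^1] = 1;  [w^2] = 2;  [w^3] = 13/3;  [w^4] = 26/3;  [w^5] = 262/15;  [w^6] = 524/15.

524*w^6/15 + 262*w^5/15 + 26*w^4/3 + 13*w^3/3 + 2*w^2 + w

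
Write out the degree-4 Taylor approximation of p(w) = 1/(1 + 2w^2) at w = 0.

p(0) = 1
p′(0) = 0
p′′(0) = -4
p′′′(0) = 0
p^(4)(0) = 96
Then c_k = p^(k)(0)/k! gives each Taylor coefficient.

4*w^4 - 2*w^2 + 1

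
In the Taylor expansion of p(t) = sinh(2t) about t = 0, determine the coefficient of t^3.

p(0) = 0
p′(0) = 2
p′′(0) = 0
p′′′(0) = 8

4/3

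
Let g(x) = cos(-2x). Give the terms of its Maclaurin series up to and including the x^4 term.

[x^0] = 1;  [x^1] = 0;  [x^2] = -2;  [x^3] = 0;  [x^4] = 2/3.

2*x^4/3 - 2*x^2 + 1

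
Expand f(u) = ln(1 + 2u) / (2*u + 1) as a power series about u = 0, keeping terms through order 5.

1096*u^5/15 - 100*u^4/3 + 44*u^3/3 - 6*u^2 + 2*u

Multiply the numerator's expansion by the denominator's geometric series.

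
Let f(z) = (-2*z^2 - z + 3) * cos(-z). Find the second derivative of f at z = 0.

-7

Shift and add copies of the series according to the polynomial's terms.
The coefficient of z^2 in the expansion is -7/2, so f′′(0) = 2! * (-7/2) = -7.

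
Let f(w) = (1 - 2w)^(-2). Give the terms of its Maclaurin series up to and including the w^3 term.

32*w^3 + 12*w^2 + 4*w + 1

[w^0] = 1;  [w^1] = 4;  [w^2] = 12;  [w^3] = 32.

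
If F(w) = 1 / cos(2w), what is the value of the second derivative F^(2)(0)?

Write the quotient as an unknown series and match coefficients against numerator = denominator · series.
From the series, [w^2] F = 2; multiply by 2! = 2 to get 4.

4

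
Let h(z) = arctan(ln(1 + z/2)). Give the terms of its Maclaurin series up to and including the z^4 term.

z^4/64 - z^2/8 + z/2

Let u equal the inner series; expand the outer function in u and truncate.
h(0) = 0
h′(0) = 1/2
h′′(0) = -1/4
h′′′(0) = 0
h^(4)(0) = 3/8
Dividing each by k! gives the coefficients c_0, ..., c_4.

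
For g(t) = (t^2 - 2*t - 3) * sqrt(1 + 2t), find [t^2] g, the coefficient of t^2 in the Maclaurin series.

1/2

Multiply each power in the prefactor through the base expansion.
g(0) = -3
g′(0) = -5
g′′(0) = 1
Then c_k = g^(k)(0)/k! gives each Taylor coefficient.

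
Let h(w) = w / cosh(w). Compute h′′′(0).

-3

Write the quotient as an unknown series and match coefficients against numerator = denominator · series.
From the series, [w^3] h = -1/2; multiply by 3! = 6 to get -3.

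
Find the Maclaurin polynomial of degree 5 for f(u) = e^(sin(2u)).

Plug the Maclaurin series of the inner function into that of the outer and collect terms.
f(0) = 1
f′(0) = 2
f′′(0) = 4
f′′′(0) = 0
f^(4)(0) = -48
f^(5)(0) = -256

-32*u^5/15 - 2*u^4 + 2*u^2 + 2*u + 1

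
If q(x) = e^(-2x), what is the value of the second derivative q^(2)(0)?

4

From the series, [x^2] q = 2; multiply by 2! = 2 to get 4.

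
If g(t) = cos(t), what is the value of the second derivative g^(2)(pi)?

1

Apply the Taylor formula c_k = f^(k)(a)/k!.
From the series, [(t - pi)^2] g = 1/2; multiply by 2! = 2 to get 1.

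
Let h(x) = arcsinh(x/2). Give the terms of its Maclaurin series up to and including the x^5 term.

Use the known series and substitute for the argument.
h(0) = 0
h′(0) = 1/2
h′′(0) = 0
h′′′(0) = -1/8
h^(4)(0) = 0
h^(5)(0) = 9/32

3*x^5/1280 - x^3/48 + x/2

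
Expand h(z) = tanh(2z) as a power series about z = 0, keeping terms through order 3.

-8*z^3/3 + 2*z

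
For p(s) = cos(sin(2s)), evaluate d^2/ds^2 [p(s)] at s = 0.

-4

Substitute the inner expansion into the outer series and collect powers.
The coefficient of s^2 in the expansion is -2, so p′′(0) = 2! * (-2) = -4.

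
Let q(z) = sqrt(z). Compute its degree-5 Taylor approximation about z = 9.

7*(z - 9)^5/5038848 - 5*(z - 9)^4/279936 + (z - 9)^3/3888 - (z - 9)^2/216 + (z - 9)/6 + 3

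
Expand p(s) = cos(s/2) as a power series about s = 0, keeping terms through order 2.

p(0) = 1
p′(0) = 0
p′′(0) = -1/4
The Taylor polynomial is Σ p^(k)(0)/k! · s^k.

1 - s^2/8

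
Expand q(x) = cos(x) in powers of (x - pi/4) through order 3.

Compute the successive derivatives at the expansion point and divide by k!.
[(x - pi/4)^0] = sqrt(2)/2;  [(x - pi/4)^1] = -sqrt(2)/2;  [(x - pi/4)^2] = -sqrt(2)/4;  [(x - pi/4)^3] = sqrt(2)/12.

sqrt(2)*(x - pi/4)^3/12 - sqrt(2)*(x - pi/4)^2/4 - sqrt(2)*(x - pi/4)/2 + sqrt(2)/2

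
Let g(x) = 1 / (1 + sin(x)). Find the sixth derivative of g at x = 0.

Use the geometric series for the reciprocal, then substitute.
From the series, [x^6] g = 17/45; multiply by 6! = 720 to get 272.

272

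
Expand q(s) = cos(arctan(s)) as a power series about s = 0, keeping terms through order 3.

Plug the Maclaurin series of the inner function into that of the outer and collect terms.
q(0) = 1
q′(0) = 0
q′′(0) = -1
q′′′(0) = 0
Then c_k = q^(k)(0)/k! gives each Taylor coefficient.

1 - s^2/2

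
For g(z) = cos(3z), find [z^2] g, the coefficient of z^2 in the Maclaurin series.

-9/2

[z^0] = 1;  [z^1] = 0;  [z^2] = -9/2.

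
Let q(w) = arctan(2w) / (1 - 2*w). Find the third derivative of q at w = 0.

Use 1/(1 - r) = Σ r^k on the denominator, then take the Cauchy product.
The coefficient of w^3 in the expansion is 16/3, so q′′′(0) = 3! * (16/3) = 32.

32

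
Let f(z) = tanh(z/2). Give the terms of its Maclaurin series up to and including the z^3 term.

f(0) = 0
f′(0) = 1/2
f′′(0) = 0
f′′′(0) = -1/4
Then c_k = f^(k)(0)/k! gives each Taylor coefficient.

-z^3/24 + z/2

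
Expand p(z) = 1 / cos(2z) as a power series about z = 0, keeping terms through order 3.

2*z^2 + 1

Write the quotient as an unknown series and match coefficients against numerator = denominator · series.
p(0) = 1
p′(0) = 0
p′′(0) = 4
p′′′(0) = 0
The Taylor polynomial is Σ p^(k)(0)/k! · z^k.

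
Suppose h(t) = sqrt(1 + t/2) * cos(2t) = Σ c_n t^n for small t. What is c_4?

4465/6144

Take the Cauchy product of the two expansions.
h(0) = 1
h′(0) = 1/4
h′′(0) = -65/16
h′′′(0) = -189/64
h^(4)(0) = 4465/256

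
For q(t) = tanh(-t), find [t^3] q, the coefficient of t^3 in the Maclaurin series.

Compute the successive derivatives at the expansion point and divide by k!.
q(0) = 0
q′(0) = -1
q′′(0) = 0
q′′′(0) = 2
Dividing each by k! gives the coefficients c_0, ..., c_3.

1/3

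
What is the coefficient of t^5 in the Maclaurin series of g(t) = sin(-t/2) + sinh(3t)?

Add the two expansions coefficient-wise.
g(0) = 0
g′(0) = 5/2
g′′(0) = 0
g′′′(0) = 217/8
g^(4)(0) = 0
g^(5)(0) = 7775/32
So c_5 = g^(5)(0)/5! = 1555/768.

1555/768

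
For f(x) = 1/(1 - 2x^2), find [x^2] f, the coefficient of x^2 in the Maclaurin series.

2

f(0) = 1
f′(0) = 0
f′′(0) = 4
Dividing each by k! gives the coefficients c_0, ..., c_2.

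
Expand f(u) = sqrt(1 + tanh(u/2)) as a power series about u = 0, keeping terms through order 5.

121*u^5/122880 + 17*u^4/6144 - 5*u^3/384 - u^2/32 + u/4 + 1

Substitute the inner expansion into the outer series and collect powers.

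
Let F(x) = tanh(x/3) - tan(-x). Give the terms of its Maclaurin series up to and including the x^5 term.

Add the two expansions coefficient-wise.
F(0) = 0
F′(0) = 4/3
F′′(0) = 0
F′′′(0) = 52/27
F^(4)(0) = 0
F^(5)(0) = 3904/243
Then c_k = F^(k)(0)/k! gives each Taylor coefficient.

488*x^5/3645 + 26*x^3/81 + 4*x/3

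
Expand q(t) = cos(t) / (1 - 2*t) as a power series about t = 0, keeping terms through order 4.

Multiply the numerator's expansion by the denominator's geometric series.
q(0) = 1
q′(0) = 2
q′′(0) = 7
q′′′(0) = 42
q^(4)(0) = 337

337*t^4/24 + 7*t^3 + 7*t^2/2 + 2*t + 1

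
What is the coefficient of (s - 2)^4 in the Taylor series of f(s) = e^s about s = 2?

Use the known series and substitute for the argument.
So c_4 = f^(4)(2)/4! = e^(2)/24.

e^(2)/24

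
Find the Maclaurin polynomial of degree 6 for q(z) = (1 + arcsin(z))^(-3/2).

15073*z^6/3072 - 5009*z^5/1280 + 395*z^4/128 - 39*z^3/16 + 15*z^2/8 - 3*z/2 + 1

Substitute the inner expansion into the outer series and collect powers.
q(0) = 1
q′(0) = -3/2
q′′(0) = 15/4
q′′′(0) = -117/8
q^(4)(0) = 1185/16
q^(5)(0) = -15027/32
q^(6)(0) = 226095/64
Then c_k = q^(k)(0)/k! gives each Taylor coefficient.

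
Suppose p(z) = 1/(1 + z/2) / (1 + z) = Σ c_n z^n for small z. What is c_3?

Multiply the two series term by term and collect like powers.
So c_3 = p′′′(0)/3! = -15/8.

-15/8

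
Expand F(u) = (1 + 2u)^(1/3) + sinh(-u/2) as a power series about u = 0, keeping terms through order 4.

Combine the two series term by term.
F(0) = 1
F′(0) = 1/6
F′′(0) = -8/9
F′′′(0) = 613/216
F^(4)(0) = -1280/81

-160*u^4/243 + 613*u^3/1296 - 4*u^2/9 + u/6 + 1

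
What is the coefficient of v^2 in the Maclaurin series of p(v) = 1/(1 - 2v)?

4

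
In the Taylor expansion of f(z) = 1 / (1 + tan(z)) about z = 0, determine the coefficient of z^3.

-4/3

Write 1/(1+u) = 1 - u + u^2 - u^3 + ... and substitute the series for u.
f(0) = 1
f′(0) = -1
f′′(0) = 2
f′′′(0) = -8
Then c_k = f^(k)(0)/k! gives each Taylor coefficient.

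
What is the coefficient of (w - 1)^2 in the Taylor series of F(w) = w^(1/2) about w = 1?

c_2 = F′′(1)/2! = -1/8.

-1/8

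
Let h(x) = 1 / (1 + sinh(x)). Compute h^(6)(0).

Use the geometric series for the reciprocal, then substitute.
From the series, [x^6] h = 77/45; multiply by 6! = 720 to get 1232.

1232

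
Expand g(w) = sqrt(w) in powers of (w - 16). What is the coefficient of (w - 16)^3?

Apply the Taylor formula c_k = f^(k)(a)/k!.
g(16) = 4
g′(16) = 1/8
g′′(16) = -1/256
g′′′(16) = 3/8192
So c_3 = g′′′(16)/3! = 1/16384.

1/16384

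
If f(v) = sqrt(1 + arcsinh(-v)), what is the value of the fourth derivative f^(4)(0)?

1/16

Let u equal the inner series; expand the outer function in u and truncate.
From the series, [v^4] f = 1/384; multiply by 4! = 24 to get 1/16.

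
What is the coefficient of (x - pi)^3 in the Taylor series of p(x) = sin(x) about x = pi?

Use the known series and substitute for the argument.
p(pi) = 0
p′(pi) = -1
p′′(pi) = 0
p′′′(pi) = 1
So c_3 = p′′′(pi)/3! = 1/6.

1/6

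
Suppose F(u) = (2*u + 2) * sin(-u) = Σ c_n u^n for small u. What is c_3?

1/3

Shift and add copies of the series according to the polynomial's terms.
F(0) = 0
F′(0) = -2
F′′(0) = -4
F′′′(0) = 2
Then c_k = F^(k)(0)/k! gives each Taylor coefficient.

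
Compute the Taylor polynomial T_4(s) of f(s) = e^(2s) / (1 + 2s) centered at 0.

6*s^4 - 8*s^3/3 + 2*s^2 + 1

Multiply the two series term by term and collect like powers.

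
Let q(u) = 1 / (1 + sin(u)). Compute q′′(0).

2

Expand as Σ (-1)^k u^k with u equal to the inner function's series.
The coefficient of u^2 in the expansion is 1, so q′′(0) = 2! * (1) = 2.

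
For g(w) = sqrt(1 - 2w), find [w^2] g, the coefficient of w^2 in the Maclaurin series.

-1/2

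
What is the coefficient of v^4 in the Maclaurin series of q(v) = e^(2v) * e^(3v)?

625/24

Take the Cauchy product of the two expansions.
q(0) = 1
q′(0) = 5
q′′(0) = 25
q′′′(0) = 125
q^(4)(0) = 625
Then c_k = q^(k)(0)/k! gives each Taylor coefficient.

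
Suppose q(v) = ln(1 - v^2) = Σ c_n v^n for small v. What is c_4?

q(0) = 0
q′(0) = 0
q′′(0) = -2
q′′′(0) = 0
q^(4)(0) = -12
So c_4 = q^(4)(0)/4! = -1/2.

-1/2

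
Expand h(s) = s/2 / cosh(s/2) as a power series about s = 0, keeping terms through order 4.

-s^3/16 + s/2

Divide the numerator series by the denominator series (power-series long division).
h(0) = 0
h′(0) = 1/2
h′′(0) = 0
h′′′(0) = -3/8
h^(4)(0) = 0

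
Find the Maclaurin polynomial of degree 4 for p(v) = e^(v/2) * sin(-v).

v^4/16 + v^3/24 - v^2/2 - v

Take the Cauchy product of the two expansions.
p(0) = 0
p′(0) = -1
p′′(0) = -1
p′′′(0) = 1/4
p^(4)(0) = 3/2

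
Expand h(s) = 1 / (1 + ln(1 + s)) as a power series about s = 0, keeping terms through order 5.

Use the geometric series for the reciprocal, then substitute.
h(0) = 1
h′(0) = -1
h′′(0) = 3
h′′′(0) = -14
h^(4)(0) = 88
h^(5)(0) = -694
Then c_k = h^(k)(0)/k! gives each Taylor coefficient.

-347*s^5/60 + 11*s^4/3 - 7*s^3/3 + 3*s^2/2 - s + 1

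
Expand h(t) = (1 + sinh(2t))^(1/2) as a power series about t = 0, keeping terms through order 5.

Substitute the inner expansion into the outer series and collect powers.
h(0) = 1
h′(0) = 1
h′′(0) = -1
h′′′(0) = 7
h^(4)(0) = -31
h^(5)(0) = 241
The Taylor polynomial is Σ h^(k)(0)/k! · t^k.

241*t^5/120 - 31*t^4/24 + 7*t^3/6 - t^2/2 + t + 1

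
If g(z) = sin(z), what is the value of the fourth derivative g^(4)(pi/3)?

sqrt(3)/2

Apply the Taylor formula c_k = f^(k)(a)/k!.
The coefficient of (z - pi/3)^4 in the expansion is sqrt(3)/48, so g^(4)(pi/3) = 4! * (sqrt(3)/48) = sqrt(3)/2.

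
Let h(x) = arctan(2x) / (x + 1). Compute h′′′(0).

-4

Use 1/(1 - r) = Σ r^k on the denominator, then take the Cauchy product.
The coefficient of x^3 in the expansion is -2/3, so h′′′(0) = 3! * (-2/3) = -4.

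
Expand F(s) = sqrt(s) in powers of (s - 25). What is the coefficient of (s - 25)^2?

-1/1000

F(25) = 5
F′(25) = 1/10
F′′(25) = -1/500
So c_2 = F′′(25)/2! = -1/1000.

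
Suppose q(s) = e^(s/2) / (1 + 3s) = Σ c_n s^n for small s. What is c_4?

Take the Cauchy product of the two expansions.
q(0) = 1
q′(0) = -5/2
q′′(0) = 61/4
q′′′(0) = -1097/8
q^(4)(0) = 26329/16
So c_4 = q^(4)(0)/4! = 26329/384.

26329/384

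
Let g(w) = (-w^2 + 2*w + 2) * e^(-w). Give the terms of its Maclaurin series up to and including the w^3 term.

Distribute the polynomial across the series and collect like powers.

5*w^3/3 - 2*w^2 + 2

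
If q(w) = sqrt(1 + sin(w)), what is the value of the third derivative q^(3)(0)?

-1/8

Compose series: expand the inner function first, then feed it into the outer expansion.
The coefficient of w^3 in the expansion is -1/48, so q′′′(0) = 3! * (-1/48) = -1/8.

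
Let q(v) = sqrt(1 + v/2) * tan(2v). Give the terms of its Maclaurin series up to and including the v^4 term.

131*v^4/192 + 125*v^3/48 + v^2/2 + 2*v

Take the Cauchy product of the two expansions.
[v^0] = 0;  [v^1] = 2;  [v^2] = 1/2;  [v^3] = 125/48;  [v^4] = 131/192.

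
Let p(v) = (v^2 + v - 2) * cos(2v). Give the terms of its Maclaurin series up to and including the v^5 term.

2*v^5/3 - 10*v^4/3 - 2*v^3 + 5*v^2 + v - 2

Shift and add copies of the series according to the polynomial's terms.
p(0) = -2
p′(0) = 1
p′′(0) = 10
p′′′(0) = -12
p^(4)(0) = -80
p^(5)(0) = 80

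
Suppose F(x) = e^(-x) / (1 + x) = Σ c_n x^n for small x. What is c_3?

-8/3

Take the Cauchy product of the two expansions.
[x^0] = 1;  [x^1] = -2;  [x^2] = 5/2;  [x^3] = -8/3.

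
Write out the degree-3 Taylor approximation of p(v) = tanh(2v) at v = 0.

Differentiate repeatedly and evaluate at the center.
[v^0] = 0;  [v^1] = 2;  [v^2] = 0;  [v^3] = -8/3.

-8*v^3/3 + 2*v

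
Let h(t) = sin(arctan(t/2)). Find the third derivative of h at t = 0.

-3/8

Compose series: expand the inner function first, then feed it into the outer expansion.
From the series, [t^3] h = -1/16; multiply by 3! = 6 to get -3/8.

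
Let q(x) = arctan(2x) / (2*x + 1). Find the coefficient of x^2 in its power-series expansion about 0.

Expand 1/(denominator) as a geometric series and multiply by the numerator's series.

-4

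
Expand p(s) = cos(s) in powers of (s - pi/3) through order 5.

[(s - pi/3)^0] = 1/2;  [(s - pi/3)^1] = -sqrt(3)/2;  [(s - pi/3)^2] = -1/4;  [(s - pi/3)^3] = sqrt(3)/12;  [(s - pi/3)^4] = 1/48;  [(s - pi/3)^5] = -sqrt(3)/240.

-sqrt(3)*(s - pi/3)^5/240 + (s - pi/3)^4/48 + sqrt(3)*(s - pi/3)^3/12 - (s - pi/3)^2/4 - sqrt(3)*(s - pi/3)/2 + 1/2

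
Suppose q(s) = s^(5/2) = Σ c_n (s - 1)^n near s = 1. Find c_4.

-5/128

Differentiate repeatedly and evaluate at the center.
[(s - 1)^0] = 1;  [(s - 1)^1] = 5/2;  [(s - 1)^2] = 15/8;  [(s - 1)^3] = 5/16;  [(s - 1)^4] = -5/128.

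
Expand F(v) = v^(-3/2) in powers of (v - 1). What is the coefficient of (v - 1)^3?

c_3 = F′′′(1)/3! = -35/16.

-35/16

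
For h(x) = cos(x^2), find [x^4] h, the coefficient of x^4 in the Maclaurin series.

-1/2

c_4 = h^(4)(0)/4! = -1/2.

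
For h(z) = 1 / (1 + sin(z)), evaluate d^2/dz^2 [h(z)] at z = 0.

Use the geometric series for the reciprocal, then substitute.
The coefficient of z^2 in the expansion is 1, so h′′(0) = 2! * (1) = 2.

2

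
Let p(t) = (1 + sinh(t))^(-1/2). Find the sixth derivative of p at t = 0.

Substitute the inner expansion into the outer series and collect powers.
From the series, [t^6] p = 6521/15360; multiply by 6! = 720 to get 19563/64.

19563/64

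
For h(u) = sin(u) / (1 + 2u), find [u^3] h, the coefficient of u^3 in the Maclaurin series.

Multiply the two series term by term and collect like powers.
[u^0] = 0;  [u^1] = 1;  [u^2] = -2;  [u^3] = 23/6.
So c_3 = h′′′(0)/3! = 23/6.

23/6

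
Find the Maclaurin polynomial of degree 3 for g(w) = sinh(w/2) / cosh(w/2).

-w^3/24 + w/2

Write the quotient as an unknown series and match coefficients against numerator = denominator · series.
g(0) = 0
g′(0) = 1/2
g′′(0) = 0
g′′′(0) = -1/4
Dividing each by k! gives the coefficients c_0, ..., c_3.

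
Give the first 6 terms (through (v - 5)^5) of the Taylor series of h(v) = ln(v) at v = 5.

(v - 5)^5/15625 - (v - 5)^4/2500 + (v - 5)^3/375 - (v - 5)^2/50 + (v - 5)/5 + ln(5)

[(v - 5)^0] = ln(5);  [(v - 5)^1] = 1/5;  [(v - 5)^2] = -1/50;  [(v - 5)^3] = 1/375;  [(v - 5)^4] = -1/2500;  [(v - 5)^5] = 1/15625.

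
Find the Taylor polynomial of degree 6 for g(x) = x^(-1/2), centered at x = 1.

g(1) = 1
g′(1) = -1/2
g′′(1) = 3/4
g′′′(1) = -15/8
g^(4)(1) = 105/16
g^(5)(1) = -945/32
g^(6)(1) = 10395/64

231*(x - 1)^6/1024 - 63*(x - 1)^5/256 + 35*(x - 1)^4/128 - 5*(x - 1)^3/16 + 3*(x - 1)^2/8 - (x - 1)/2 + 1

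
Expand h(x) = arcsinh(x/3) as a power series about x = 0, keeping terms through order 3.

-x^3/162 + x/3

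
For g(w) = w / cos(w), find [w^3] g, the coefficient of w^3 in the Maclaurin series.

Invert the denominator's series and multiply.
g(0) = 0
g′(0) = 1
g′′(0) = 0
g′′′(0) = 3

1/2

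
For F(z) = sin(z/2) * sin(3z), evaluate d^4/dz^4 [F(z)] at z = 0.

-111/2

Take the Cauchy product of the two expansions.
The coefficient of z^4 in the expansion is -37/16, so F^(4)(0) = 4! * (-37/16) = -111/2.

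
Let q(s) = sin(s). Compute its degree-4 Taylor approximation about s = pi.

(s - pi)^3/6 - (s - pi)

[(s - pi)^0] = 0;  [(s - pi)^1] = -1;  [(s - pi)^2] = 0;  [(s - pi)^3] = 1/6;  [(s - pi)^4] = 0.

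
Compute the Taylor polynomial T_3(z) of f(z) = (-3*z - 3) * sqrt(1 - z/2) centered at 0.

15*z^3/128 + 27*z^2/32 - 9*z/4 - 3

Multiply each power in the prefactor through the base expansion.
[z^0] = -3;  [z^1] = -9/4;  [z^2] = 27/32;  [z^3] = 15/128.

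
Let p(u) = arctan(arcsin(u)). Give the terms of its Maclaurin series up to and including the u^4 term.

Plug the Maclaurin series of the inner function into that of the outer and collect terms.
p(0) = 0
p′(0) = 1
p′′(0) = 0
p′′′(0) = -1
p^(4)(0) = 0
The Taylor polynomial is Σ p^(k)(0)/k! · u^k.

-u^3/6 + u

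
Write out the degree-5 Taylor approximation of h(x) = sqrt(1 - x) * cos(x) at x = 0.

Expand each factor separately, then convolve coefficients.
h(0) = 1
h′(0) = -1/2
h′′(0) = -5/4
h′′′(0) = 9/8
h^(4)(0) = 25/16
h^(5)(0) = -65/32

-13*x^5/768 + 25*x^4/384 + 3*x^3/16 - 5*x^2/8 - x/2 + 1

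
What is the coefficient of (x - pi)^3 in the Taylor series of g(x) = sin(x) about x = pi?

1/6

Use the known series and substitute for the argument.
[(x - pi)^0] = 0;  [(x - pi)^1] = -1;  [(x - pi)^2] = 0;  [(x - pi)^3] = 1/6.
So c_3 = g′′′(pi)/3! = 1/6.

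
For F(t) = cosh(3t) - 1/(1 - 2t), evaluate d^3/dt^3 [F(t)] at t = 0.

-48

Expand each term separately and add.
From the series, [t^3] F = -8; multiply by 3! = 6 to get -48.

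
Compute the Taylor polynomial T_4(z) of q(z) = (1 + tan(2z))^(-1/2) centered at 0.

67*z^4/8 - 23*z^3/6 + 3*z^2/2 - z + 1

Plug the Maclaurin series of the inner function into that of the outer and collect terms.
q(0) = 1
q′(0) = -1
q′′(0) = 3
q′′′(0) = -23
q^(4)(0) = 201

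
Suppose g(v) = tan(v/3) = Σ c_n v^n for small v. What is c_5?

2/3645

g(0) = 0
g′(0) = 1/3
g′′(0) = 0
g′′′(0) = 2/27
g^(4)(0) = 0
g^(5)(0) = 16/243
So c_5 = g^(5)(0)/5! = 2/3645.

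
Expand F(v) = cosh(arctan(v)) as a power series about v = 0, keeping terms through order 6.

29*v^6/144 - 7*v^4/24 + v^2/2 + 1

Plug the Maclaurin series of the inner function into that of the outer and collect terms.
[v^0] = 1;  [v^1] = 0;  [v^2] = 1/2;  [v^3] = 0;  [v^4] = -7/24;  [v^5] = 0;  [v^6] = 29/144.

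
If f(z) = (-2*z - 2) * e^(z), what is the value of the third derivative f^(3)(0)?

Distribute the polynomial across the series and collect like powers.
From the series, [z^3] f = -4/3; multiply by 3! = 6 to get -8.

-8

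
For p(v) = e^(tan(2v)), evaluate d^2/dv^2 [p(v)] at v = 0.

4

Substitute the inner expansion into the outer series and collect powers.
The coefficient of v^2 in the expansion is 2, so p′′(0) = 2! * (2) = 4.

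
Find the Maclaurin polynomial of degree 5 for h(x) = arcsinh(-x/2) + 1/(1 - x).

Combine the two series term by term.

1277*x^5/1280 + x^4 + 49*x^3/48 + x^2 + x/2 + 1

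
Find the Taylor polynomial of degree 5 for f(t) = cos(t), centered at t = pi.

[(t - pi)^0] = -1;  [(t - pi)^1] = 0;  [(t - pi)^2] = 1/2;  [(t - pi)^3] = 0;  [(t - pi)^4] = -1/24;  [(t - pi)^5] = 0.

-(t - pi)^4/24 + (t - pi)^2/2 - 1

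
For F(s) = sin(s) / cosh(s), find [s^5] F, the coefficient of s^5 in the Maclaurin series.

3/10

Write the quotient as an unknown series and match coefficients against numerator = denominator · series.
F(0) = 0
F′(0) = 1
F′′(0) = 0
F′′′(0) = -4
F^(4)(0) = 0
F^(5)(0) = 36
So c_5 = F^(5)(0)/5! = 3/10.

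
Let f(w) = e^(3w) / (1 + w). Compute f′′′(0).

12

Take the Cauchy product of the two expansions.
From the series, [w^3] f = 2; multiply by 3! = 6 to get 12.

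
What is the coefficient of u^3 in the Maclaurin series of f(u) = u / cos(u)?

1/2

Invert the denominator's series and multiply.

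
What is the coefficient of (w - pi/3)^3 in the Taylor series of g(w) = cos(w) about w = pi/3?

g(pi/3) = 1/2
g′(pi/3) = -sqrt(3)/2
g′′(pi/3) = -1/2
g′′′(pi/3) = sqrt(3)/2

sqrt(3)/12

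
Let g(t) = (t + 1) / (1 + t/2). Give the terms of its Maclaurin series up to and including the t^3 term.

Shift and add copies of the series according to the polynomial's terms.
g(0) = 1
g′(0) = 1/2
g′′(0) = -1/2
g′′′(0) = 3/4
The Taylor polynomial is Σ g^(k)(0)/k! · t^k.

t^3/8 - t^2/4 + t/2 + 1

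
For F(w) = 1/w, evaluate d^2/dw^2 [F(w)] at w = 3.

Compute the successive derivatives at the expansion point and divide by k!.
The coefficient of (w - 3)^2 in the expansion is 1/27, so F′′(3) = 2! * (1/27) = 2/27.

2/27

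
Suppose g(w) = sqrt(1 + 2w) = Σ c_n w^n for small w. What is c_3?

1/2

g(0) = 1
g′(0) = 1
g′′(0) = -1
g′′′(0) = 3
So c_3 = g′′′(0)/3! = 1/2.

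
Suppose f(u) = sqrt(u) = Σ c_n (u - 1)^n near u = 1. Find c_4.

-5/128

f(1) = 1
f′(1) = 1/2
f′′(1) = -1/4
f′′′(1) = 3/8
f^(4)(1) = -15/16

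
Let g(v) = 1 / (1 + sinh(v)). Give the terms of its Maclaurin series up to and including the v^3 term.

-7*v^3/6 + v^2 - v + 1

Write 1/(1+u) = 1 - u + u^2 - u^3 + ... and substitute the series for u.
[v^0] = 1;  [v^1] = -1;  [v^2] = 1;  [v^3] = -7/6.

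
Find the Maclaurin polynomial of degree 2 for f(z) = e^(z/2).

z^2/8 + z/2 + 1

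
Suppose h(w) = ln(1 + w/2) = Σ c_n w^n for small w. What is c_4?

-1/64

c_4 = h^(4)(0)/4! = -1/64.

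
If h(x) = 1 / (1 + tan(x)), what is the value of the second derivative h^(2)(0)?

2

Use the geometric series for the reciprocal, then substitute.
The coefficient of x^2 in the expansion is 1, so h′′(0) = 2! * (1) = 2.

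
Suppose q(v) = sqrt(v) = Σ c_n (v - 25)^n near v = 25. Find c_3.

1/50000

q(25) = 5
q′(25) = 1/10
q′′(25) = -1/500
q′′′(25) = 3/25000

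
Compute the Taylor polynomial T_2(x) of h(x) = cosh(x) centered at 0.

x^2/2 + 1

h(0) = 1
h′(0) = 0
h′′(0) = 1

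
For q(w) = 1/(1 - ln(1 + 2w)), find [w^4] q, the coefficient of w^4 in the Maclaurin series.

8/3

Let u equal the inner series; expand the outer function in u and truncate.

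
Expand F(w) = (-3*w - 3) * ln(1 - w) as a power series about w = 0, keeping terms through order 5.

27*w^5/20 + 7*w^4/4 + 5*w^3/2 + 9*w^2/2 + 3*w

Shift and add copies of the series according to the polynomial's terms.
F(0) = 0
F′(0) = 3
F′′(0) = 9
F′′′(0) = 15
F^(4)(0) = 42
F^(5)(0) = 162
Dividing each by k! gives the coefficients c_0, ..., c_5.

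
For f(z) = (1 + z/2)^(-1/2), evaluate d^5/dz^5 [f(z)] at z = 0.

-945/1024

The coefficient of z^5 in the expansion is -63/8192, so f^(5)(0) = 5! * (-63/8192) = -945/1024.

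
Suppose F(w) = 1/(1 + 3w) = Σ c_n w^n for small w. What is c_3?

-27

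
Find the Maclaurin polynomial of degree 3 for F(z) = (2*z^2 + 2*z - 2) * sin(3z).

Shift and add copies of the series according to the polynomial's terms.
F(0) = 0
F′(0) = -6
F′′(0) = 12
F′′′(0) = 90
Then c_k = F^(k)(0)/k! gives each Taylor coefficient.

15*z^3 + 6*z^2 - 6*z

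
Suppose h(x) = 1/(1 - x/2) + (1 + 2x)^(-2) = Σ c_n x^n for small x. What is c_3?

Combine the two series term by term.
So c_3 = h′′′(0)/3! = -255/8.

-255/8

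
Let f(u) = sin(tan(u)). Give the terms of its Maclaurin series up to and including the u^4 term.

Let u equal the inner series; expand the outer function in u and truncate.
f(0) = 0
f′(0) = 1
f′′(0) = 0
f′′′(0) = 1
f^(4)(0) = 0

u^3/6 + u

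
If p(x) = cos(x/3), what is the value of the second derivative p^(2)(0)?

Differentiate repeatedly and evaluate at the center.
The coefficient of x^2 in the expansion is -1/18, so p′′(0) = 2! * (-1/18) = -1/9.

-1/9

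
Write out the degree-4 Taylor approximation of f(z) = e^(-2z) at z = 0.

2*z^4/3 - 4*z^3/3 + 2*z^2 - 2*z + 1

f(0) = 1
f′(0) = -2
f′′(0) = 4
f′′′(0) = -8
f^(4)(0) = 16
Dividing each by k! gives the coefficients c_0, ..., c_4.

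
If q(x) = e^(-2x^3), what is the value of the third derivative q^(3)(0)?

-12

Differentiate repeatedly and evaluate at the center.
The coefficient of x^3 in the expansion is -2, so q′′′(0) = 3! * (-2) = -12.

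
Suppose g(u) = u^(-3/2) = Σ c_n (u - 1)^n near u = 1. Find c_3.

Use the known series and substitute for the argument.
g(1) = 1
g′(1) = -3/2
g′′(1) = 15/4
g′′′(1) = -105/8
Dividing each by k! gives the coefficients c_0, ..., c_3.

-35/16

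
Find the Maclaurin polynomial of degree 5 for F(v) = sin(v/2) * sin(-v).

Expand each factor separately, then convolve coefficients.

5*v^4/48 - v^2/2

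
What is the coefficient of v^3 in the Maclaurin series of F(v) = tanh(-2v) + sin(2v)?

Add the two expansions coefficient-wise.
F(0) = 0
F′(0) = 0
F′′(0) = 0
F′′′(0) = 8
Then c_k = F^(k)(0)/k! gives each Taylor coefficient.

4/3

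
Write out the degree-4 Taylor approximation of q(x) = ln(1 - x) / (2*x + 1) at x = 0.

Multiply the numerator's expansion by the denominator's geometric series.
[x^0] = 0;  [x^1] = -1;  [x^2] = 3/2;  [x^3] = -10/3;  [x^4] = 77/12.

77*x^4/12 - 10*x^3/3 + 3*x^2/2 - x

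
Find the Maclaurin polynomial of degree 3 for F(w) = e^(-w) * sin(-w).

-w^3/3 + w^2 - w

Expand each factor separately, then convolve coefficients.
F(0) = 0
F′(0) = -1
F′′(0) = 2
F′′′(0) = -2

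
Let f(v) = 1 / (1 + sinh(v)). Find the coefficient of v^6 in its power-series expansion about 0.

77/45

Write 1/(1+u) = 1 - u + u^2 - u^3 + ... and substitute the series for u.
[v^0] = 1;  [v^1] = -1;  [v^2] = 1;  [v^3] = -7/6;  [v^4] = 4/3;  [v^5] = -181/120;  [v^6] = 77/45.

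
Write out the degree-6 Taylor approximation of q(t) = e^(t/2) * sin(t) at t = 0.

11*t^6/11520 - 19*t^5/1920 - t^4/16 - t^3/24 + t^2/2 + t

Multiply the two series term by term and collect like powers.
[t^0] = 0;  [t^1] = 1;  [t^2] = 1/2;  [t^3] = -1/24;  [t^4] = -1/16;  [t^5] = -19/1920;  [t^6] = 11/11520.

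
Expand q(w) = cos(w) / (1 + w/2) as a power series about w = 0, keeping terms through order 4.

Multiply the two series term by term and collect like powers.
[w^0] = 1;  [w^1] = -1/2;  [w^2] = -1/4;  [w^3] = 1/8;  [w^4] = -1/48.

-w^4/48 + w^3/8 - w^2/4 - w/2 + 1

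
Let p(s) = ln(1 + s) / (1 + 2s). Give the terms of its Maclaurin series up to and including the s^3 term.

Write out both Maclaurin series and multiply, keeping only the needed powers.
p(0) = 0
p′(0) = 1
p′′(0) = -5
p′′′(0) = 32
Dividing each by k! gives the coefficients c_0, ..., c_3.

16*s^3/3 - 5*s^2/2 + s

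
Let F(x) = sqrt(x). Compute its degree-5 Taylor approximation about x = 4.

7*(x - 4)^5/131072 - 5*(x - 4)^4/16384 + (x - 4)^3/512 - (x - 4)^2/64 + (x - 4)/4 + 2

F(4) = 2
F′(4) = 1/4
F′′(4) = -1/32
F′′′(4) = 3/256
F^(4)(4) = -15/2048
F^(5)(4) = 105/16384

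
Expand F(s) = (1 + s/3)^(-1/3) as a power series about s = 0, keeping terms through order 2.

2*s^2/81 - s/9 + 1

F(0) = 1
F′(0) = -1/9
F′′(0) = 4/81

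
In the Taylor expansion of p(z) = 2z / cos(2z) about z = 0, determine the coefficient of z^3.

4

Write the quotient as an unknown series and match coefficients against numerator = denominator · series.
p(0) = 0
p′(0) = 2
p′′(0) = 0
p′′′(0) = 24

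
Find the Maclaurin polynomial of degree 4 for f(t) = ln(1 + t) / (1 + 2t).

Take the Cauchy product of the two expansions.
[t^0] = 0;  [t^1] = 1;  [t^2] = -5/2;  [t^3] = 16/3;  [t^4] = -131/12.

-131*t^4/12 + 16*t^3/3 - 5*t^2/2 + t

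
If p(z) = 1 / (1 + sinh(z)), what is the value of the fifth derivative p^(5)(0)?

Expand as Σ (-1)^k u^k with u equal to the inner function's series.
From the series, [z^5] p = -181/120; multiply by 5! = 120 to get -181.

-181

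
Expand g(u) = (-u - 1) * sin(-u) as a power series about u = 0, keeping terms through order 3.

Shift and add copies of the series according to the polynomial's terms.
[u^0] = 0;  [u^1] = 1;  [u^2] = 1;  [u^3] = -1/6.

-u^3/6 + u^2 + u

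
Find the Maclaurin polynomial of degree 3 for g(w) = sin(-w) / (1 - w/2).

Write out both Maclaurin series and multiply, keeping only the needed powers.

-w^3/12 - w^2/2 - w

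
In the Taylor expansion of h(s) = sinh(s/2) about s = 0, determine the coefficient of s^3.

Differentiate repeatedly and evaluate at the center.
h(0) = 0
h′(0) = 1/2
h′′(0) = 0
h′′′(0) = 1/8
So c_3 = h′′′(0)/3! = 1/48.

1/48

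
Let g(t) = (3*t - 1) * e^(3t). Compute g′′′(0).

54

Shift and add copies of the series according to the polynomial's terms.
From the series, [t^3] g = 9; multiply by 3! = 6 to get 54.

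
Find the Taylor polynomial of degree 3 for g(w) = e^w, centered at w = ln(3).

(w - ln(3))^3/2 + 3*(w - ln(3))^2/2 + 3*(w - ln(3)) + 3

Differentiate repeatedly and evaluate at the center.
[(w - ln(3))^0] = 3;  [(w - ln(3))^1] = 3;  [(w - ln(3))^2] = 3/2;  [(w - ln(3))^3] = 1/2.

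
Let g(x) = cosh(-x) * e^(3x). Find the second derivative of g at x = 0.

Expand each factor separately, then convolve coefficients.
The coefficient of x^2 in the expansion is 5, so g′′(0) = 2! * (5) = 10.

10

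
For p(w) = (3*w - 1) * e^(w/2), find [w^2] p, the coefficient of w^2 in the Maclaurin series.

11/8

Multiply each power in the prefactor through the base expansion.
p(0) = -1
p′(0) = 5/2
p′′(0) = 11/4
Then c_k = p^(k)(0)/k! gives each Taylor coefficient.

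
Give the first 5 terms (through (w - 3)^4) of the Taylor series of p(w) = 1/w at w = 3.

(w - 3)^4/243 - (w - 3)^3/81 + (w - 3)^2/27 - (w - 3)/9 + 1/3

Differentiate repeatedly and evaluate at the center.
p(3) = 1/3
p′(3) = -1/9
p′′(3) = 2/27
p′′′(3) = -2/27
p^(4)(3) = 8/81
The Taylor polynomial is Σ p^(k)(3)/k! · (w - 3)^k.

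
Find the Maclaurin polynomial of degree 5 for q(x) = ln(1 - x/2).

q(0) = 0
q′(0) = -1/2
q′′(0) = -1/4
q′′′(0) = -1/4
q^(4)(0) = -3/8
q^(5)(0) = -3/4

-x^5/160 - x^4/64 - x^3/24 - x^2/8 - x/2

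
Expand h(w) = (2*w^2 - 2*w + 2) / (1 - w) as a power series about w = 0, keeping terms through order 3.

2*w^3 + 2*w^2 + 2

Multiply each power in the prefactor through the base expansion.
h(0) = 2
h′(0) = 0
h′′(0) = 4
h′′′(0) = 12
Then c_k = h^(k)(0)/k! gives each Taylor coefficient.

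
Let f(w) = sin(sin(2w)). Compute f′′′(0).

Substitute the inner expansion into the outer series and collect powers.
The coefficient of w^3 in the expansion is -8/3, so f′′′(0) = 3! * (-8/3) = -16.

-16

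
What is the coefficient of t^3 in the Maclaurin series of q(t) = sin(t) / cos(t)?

Write the quotient as an unknown series and match coefficients against numerator = denominator · series.
So c_3 = q′′′(0)/3! = 1/3.

1/3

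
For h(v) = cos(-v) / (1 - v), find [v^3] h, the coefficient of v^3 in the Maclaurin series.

Take the Cauchy product of the two expansions.
h(0) = 1
h′(0) = 1
h′′(0) = 1
h′′′(0) = 3
Then c_k = h^(k)(0)/k! gives each Taylor coefficient.

1/2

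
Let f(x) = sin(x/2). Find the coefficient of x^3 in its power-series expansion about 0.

c_3 = f′′′(0)/3! = -1/48.

-1/48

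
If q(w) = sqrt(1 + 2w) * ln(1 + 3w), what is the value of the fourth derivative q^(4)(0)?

Write out both Maclaurin series and multiply, keeping only the needed powers.
The coefficient of w^4 in the expansion is -15/2, so q^(4)(0) = 4! * (-15/2) = -180.

-180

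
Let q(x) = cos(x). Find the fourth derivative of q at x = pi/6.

sqrt(3)/2

Compute the successive derivatives at the expansion point and divide by k!.
The coefficient of (x - pi/6)^4 in the expansion is sqrt(3)/48, so q^(4)(pi/6) = 4! * (sqrt(3)/48) = sqrt(3)/2.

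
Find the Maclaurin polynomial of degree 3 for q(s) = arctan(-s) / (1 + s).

Write out both Maclaurin series and multiply, keeping only the needed powers.
q(0) = 0
q′(0) = -1
q′′(0) = 2
q′′′(0) = -4

-2*s^3/3 + s^2 - s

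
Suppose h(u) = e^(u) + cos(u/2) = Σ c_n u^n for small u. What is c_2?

3/8

Expand each term separately and add.
[u^0] = 2;  [u^1] = 1;  [u^2] = 3/8.
So c_2 = h′′(0)/2! = 3/8.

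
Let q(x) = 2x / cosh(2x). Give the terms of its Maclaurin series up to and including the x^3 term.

-4*x^3 + 2*x

Write the quotient as an unknown series and match coefficients against numerator = denominator · series.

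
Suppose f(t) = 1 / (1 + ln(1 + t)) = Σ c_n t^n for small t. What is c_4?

11/3

Write 1/(1+u) = 1 - u + u^2 - u^3 + ... and substitute the series for u.
[t^0] = 1;  [t^1] = -1;  [t^2] = 3/2;  [t^3] = -7/3;  [t^4] = 11/3.
So c_4 = f^(4)(0)/4! = 11/3.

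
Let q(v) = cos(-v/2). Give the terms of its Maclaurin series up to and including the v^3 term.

Use the known series and substitute for the argument.
[v^0] = 1;  [v^1] = 0;  [v^2] = -1/8;  [v^3] = 0.

1 - v^2/8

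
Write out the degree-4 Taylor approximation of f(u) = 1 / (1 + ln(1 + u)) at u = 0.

Expand as Σ (-1)^k u^k with u equal to the inner function's series.
[u^0] = 1;  [u^1] = -1;  [u^2] = 3/2;  [u^3] = -7/3;  [u^4] = 11/3.

11*u^4/3 - 7*u^3/3 + 3*u^2/2 - u + 1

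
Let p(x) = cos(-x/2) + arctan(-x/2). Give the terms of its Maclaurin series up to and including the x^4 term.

x^4/384 + x^3/24 - x^2/8 - x/2 + 1

Combine the two series term by term.
[x^0] = 1;  [x^1] = -1/2;  [x^2] = -1/8;  [x^3] = 1/24;  [x^4] = 1/384.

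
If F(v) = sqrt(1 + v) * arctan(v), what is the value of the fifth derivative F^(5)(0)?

Take the Cauchy product of the two expansions.
From the series, [v^5] F = 389/1920; multiply by 5! = 120 to get 389/16.

389/16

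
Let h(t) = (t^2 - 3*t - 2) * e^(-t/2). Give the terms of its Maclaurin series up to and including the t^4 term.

Distribute the polynomial across the series and collect like powers.
[t^0] = -2;  [t^1] = -2;  [t^2] = 9/4;  [t^3] = -5/6;  [t^4] = 35/192.

35*t^4/192 - 5*t^3/6 + 9*t^2/4 - 2*t - 2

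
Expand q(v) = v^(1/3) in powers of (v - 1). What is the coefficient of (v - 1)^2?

q(1) = 1
q′(1) = 1/3
q′′(1) = -2/9

-1/9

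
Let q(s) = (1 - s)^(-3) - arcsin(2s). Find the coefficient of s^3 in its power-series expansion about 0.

26/3

Expand each term separately and add.
q(0) = 1
q′(0) = 1
q′′(0) = 12
q′′′(0) = 52
So c_3 = q′′′(0)/3! = 26/3.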